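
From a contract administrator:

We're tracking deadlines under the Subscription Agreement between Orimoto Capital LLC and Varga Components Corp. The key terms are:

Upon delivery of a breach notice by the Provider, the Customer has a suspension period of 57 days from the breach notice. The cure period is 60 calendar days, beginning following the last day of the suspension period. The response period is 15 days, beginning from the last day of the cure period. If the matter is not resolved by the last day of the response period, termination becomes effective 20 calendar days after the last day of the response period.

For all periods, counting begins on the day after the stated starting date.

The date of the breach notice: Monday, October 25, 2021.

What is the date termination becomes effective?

The last day of the suspension period: 57 calendar days after October 25, 2021 is December 21, 2021.
The last day of the cure period: 60 calendar days after December 21, 2021 is February 19, 2022.
The last day of the response period: 15 calendar days after February 19, 2022 is March 6, 2022.
Adding 20 calendar days to March 6, 2022 gives March 26, 2022, which is the date termination becomes effective.

March 26, 2022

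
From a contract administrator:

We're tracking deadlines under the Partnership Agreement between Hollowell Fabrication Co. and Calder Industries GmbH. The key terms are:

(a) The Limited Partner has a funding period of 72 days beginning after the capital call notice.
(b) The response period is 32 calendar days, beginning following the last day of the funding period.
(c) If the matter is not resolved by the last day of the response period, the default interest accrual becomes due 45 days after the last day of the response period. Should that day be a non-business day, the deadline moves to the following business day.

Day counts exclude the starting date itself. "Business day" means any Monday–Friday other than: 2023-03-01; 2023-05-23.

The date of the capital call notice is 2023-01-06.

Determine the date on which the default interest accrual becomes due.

The last day of the funding period: 2023-01-06 + 72 days = 2023-03-19.
The last day of the response period: 32 calendar days after 2023-03-19 is 2023-04-20.
The date on which the default interest accrual becomes due: 2023-04-20 + 45 days = 2023-06-04. That falls on a Sunday, so it rolls to the next business day, Monday, 2023-06-05.

2023-06-05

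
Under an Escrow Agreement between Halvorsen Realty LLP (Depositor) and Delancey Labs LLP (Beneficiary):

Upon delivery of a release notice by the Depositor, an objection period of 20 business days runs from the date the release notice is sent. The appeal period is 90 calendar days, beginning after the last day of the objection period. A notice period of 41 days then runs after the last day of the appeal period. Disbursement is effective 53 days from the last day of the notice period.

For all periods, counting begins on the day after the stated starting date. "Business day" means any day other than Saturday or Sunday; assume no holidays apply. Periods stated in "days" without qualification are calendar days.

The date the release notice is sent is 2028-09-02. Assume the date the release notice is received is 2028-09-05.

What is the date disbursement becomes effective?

2029-04-01

The last day of the objection period: 20 business days after Saturday, 2028-09-02, skipping weekends — Sep 4, Sep 5, Sep 6, Sep 7, …, Sep 27, Sep 28, Sep 29 — lands on Friday, 2028-09-29.
Adding 90 calendar days to 2028-09-29 gives 2028-12-28, which is the last day of the appeal period.
Adding 41 calendar days to 2028-12-28 gives 2029-02-07, which is the last day of the notice period.
The date disbursement becomes effective: 2029-02-07 + 53 days = 2029-04-01.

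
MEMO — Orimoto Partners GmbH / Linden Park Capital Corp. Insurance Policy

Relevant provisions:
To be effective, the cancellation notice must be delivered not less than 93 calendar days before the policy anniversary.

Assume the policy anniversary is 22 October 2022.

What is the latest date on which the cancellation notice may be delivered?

Counting back 93 calendar days from 22 October 2022 gives 21 July 2022.

21 July 2022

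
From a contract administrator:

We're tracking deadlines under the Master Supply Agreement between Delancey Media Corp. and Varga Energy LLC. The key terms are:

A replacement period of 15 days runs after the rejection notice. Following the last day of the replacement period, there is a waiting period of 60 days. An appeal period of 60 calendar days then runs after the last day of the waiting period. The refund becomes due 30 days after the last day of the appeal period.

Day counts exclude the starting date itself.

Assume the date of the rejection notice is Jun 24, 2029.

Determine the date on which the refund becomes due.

The last day of the replacement period: 15 calendar days after Jun 24, 2029 is Jul 9, 2029.
The last day of the waiting period: Jul 9, 2029 + 60 days = Sep 7, 2029.
The last day of the appeal period: Sep 7, 2029 + 60 days = Nov 6, 2029.
The date on which the refund becomes due: 30 calendar days after Nov 6, 2029 is Dec 6, 2029.

Dec 6, 2029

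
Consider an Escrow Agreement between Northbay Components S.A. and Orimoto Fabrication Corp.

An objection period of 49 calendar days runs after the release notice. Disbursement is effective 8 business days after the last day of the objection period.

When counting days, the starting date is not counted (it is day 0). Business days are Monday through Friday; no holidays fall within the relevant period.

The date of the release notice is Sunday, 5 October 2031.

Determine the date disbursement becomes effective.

3 December 2031

Adding 49 calendar days to 5 October 2031 gives 23 November 2031, which is the last day of the objection period.
The date disbursement becomes effective: 8 business days after Sunday, 23 November 2031, skipping weekends — Nov 24, Nov 25, Nov 26, Nov 27, Nov 28, Dec 1, Dec 2, Dec 3 — lands on Wednesday, 3 December 2031.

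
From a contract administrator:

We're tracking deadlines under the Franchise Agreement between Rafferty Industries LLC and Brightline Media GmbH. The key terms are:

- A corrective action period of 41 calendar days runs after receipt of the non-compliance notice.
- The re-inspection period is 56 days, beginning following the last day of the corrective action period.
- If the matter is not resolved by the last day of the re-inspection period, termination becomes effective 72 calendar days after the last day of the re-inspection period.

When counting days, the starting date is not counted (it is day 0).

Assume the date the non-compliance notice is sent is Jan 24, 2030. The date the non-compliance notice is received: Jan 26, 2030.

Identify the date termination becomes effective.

The last day of the corrective action period: 41 calendar days after Jan 26, 2030 is Mar 8, 2030.
Adding 56 calendar days to Mar 8, 2030 gives May 3, 2030, which is the last day of the re-inspection period.
Adding 72 calendar days to May 3, 2030 gives Jul 14, 2030, which is the date termination becomes effective.

Jul 14, 2030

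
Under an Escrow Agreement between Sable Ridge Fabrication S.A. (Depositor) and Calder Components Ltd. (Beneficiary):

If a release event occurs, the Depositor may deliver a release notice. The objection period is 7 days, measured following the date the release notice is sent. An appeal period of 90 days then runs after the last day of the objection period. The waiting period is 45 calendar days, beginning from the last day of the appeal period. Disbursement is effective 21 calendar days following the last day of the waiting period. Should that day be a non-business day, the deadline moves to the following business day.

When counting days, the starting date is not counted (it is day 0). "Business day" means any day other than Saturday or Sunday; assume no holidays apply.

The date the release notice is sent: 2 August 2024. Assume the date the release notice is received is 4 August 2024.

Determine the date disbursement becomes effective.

13 January 2025

The last day of the objection period: 7 calendar days after 2 August 2024 is 9 August 2024.
The last day of the appeal period: 9 August 2024 + 90 days = 7 November 2024.
The last day of the waiting period: 45 calendar days after 7 November 2024 is 22 December 2024.
The date disbursement becomes effective: 21 calendar days after 22 December 2024 is 12 January 2025. That falls on a Sunday, so it rolls to the next business day, Monday, 13 January 2025.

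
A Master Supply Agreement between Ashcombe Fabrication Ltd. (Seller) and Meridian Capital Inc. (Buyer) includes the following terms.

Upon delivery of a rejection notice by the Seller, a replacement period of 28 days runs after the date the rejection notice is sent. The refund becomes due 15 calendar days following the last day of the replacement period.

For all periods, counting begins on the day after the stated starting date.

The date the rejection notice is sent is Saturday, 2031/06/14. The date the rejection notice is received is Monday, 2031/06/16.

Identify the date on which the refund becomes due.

2031/07/27

The last day of the replacement period: 2031/06/14 + 28 days = 2031/07/12.
Adding 15 calendar days to 2031/07/12 gives 2031/07/27, which is the date on which the refund becomes due.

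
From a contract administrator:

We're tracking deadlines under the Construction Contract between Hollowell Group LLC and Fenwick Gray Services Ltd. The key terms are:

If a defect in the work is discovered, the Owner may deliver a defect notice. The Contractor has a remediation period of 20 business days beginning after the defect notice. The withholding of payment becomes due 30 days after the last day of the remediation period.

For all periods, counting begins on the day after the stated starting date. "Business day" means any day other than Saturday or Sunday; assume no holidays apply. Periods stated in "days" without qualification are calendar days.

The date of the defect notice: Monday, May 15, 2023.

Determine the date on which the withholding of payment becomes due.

Jul 12, 2023

The last day of the remediation period: 20 business days after Monday, May 15, 2023, skipping weekends — May 16, May 17, May 18, May 19, …, Jun 8, Jun 9, Jun 12 — lands on Monday, Jun 12, 2023.
The date on which the withholding of payment becomes due: Jun 12, 2023 + 30 days = Jul 12, 2023.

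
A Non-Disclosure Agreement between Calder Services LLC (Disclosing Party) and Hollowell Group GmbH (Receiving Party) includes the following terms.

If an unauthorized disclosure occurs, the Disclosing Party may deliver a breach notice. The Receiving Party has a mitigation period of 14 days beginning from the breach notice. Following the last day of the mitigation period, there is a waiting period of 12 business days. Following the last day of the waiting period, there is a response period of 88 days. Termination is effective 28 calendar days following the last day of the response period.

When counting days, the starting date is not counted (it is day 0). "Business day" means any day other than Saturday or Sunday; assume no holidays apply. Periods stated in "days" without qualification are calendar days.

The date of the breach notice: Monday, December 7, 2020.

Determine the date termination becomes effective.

May 2, 2021

Adding 14 calendar days to December 7, 2020 gives December 21, 2020, which is the last day of the mitigation period.
The last day of the waiting period: counting 12 business days from Monday, December 21, 2020 (Dec 22, Dec 23, Dec 24, Dec 25, …, Jan 4, Jan 5, Jan 6, skipping weekends) reaches Wednesday, January 6, 2021.
Adding 88 calendar days to January 6, 2021 gives April 4, 2021, which is the last day of the response period.
The date termination becomes effective: 28 calendar days after April 4, 2021 is May 2, 2021.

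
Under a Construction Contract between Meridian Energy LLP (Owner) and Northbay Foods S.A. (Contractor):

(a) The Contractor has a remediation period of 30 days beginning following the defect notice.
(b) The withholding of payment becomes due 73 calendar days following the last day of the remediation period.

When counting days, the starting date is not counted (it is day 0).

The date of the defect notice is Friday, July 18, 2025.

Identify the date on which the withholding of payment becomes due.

October 29, 2025

Adding 30 calendar days to July 18, 2025 gives August 17, 2025, which is the last day of the remediation period.
The date on which the withholding of payment becomes due: August 17, 2025 + 73 days = October 29, 2025.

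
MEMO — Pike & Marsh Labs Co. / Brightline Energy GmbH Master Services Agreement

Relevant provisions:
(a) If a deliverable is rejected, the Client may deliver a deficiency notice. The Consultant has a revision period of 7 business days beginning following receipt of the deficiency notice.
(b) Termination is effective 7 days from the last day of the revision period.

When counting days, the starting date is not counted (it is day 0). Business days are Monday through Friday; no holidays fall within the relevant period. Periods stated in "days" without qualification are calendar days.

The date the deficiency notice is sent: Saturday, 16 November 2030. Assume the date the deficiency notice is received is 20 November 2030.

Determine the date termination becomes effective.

From Wednesday, 20 November 2030, 7 business days (Nov 21, Nov 22, Nov 25, Nov 26, Nov 27, Nov 28, Nov 29, skipping weekends) brings us to Friday, 29 November 2030, which is the last day of the revision period.
Adding 7 calendar days to 29 November 2030 gives 6 December 2030, which is the date termination becomes effective.

6 December 2030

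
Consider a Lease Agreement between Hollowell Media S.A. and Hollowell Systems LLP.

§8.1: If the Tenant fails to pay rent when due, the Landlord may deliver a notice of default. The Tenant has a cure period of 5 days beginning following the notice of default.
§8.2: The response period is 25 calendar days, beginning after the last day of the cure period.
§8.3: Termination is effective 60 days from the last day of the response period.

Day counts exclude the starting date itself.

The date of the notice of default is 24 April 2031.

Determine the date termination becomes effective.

23 July 2031

Adding 5 calendar days to 24 April 2031 gives 29 April 2031, which is the last day of the cure period.
Adding 25 calendar days to 29 April 2031 gives 24 May 2031, which is the last day of the response period.
Adding 60 calendar days to 24 May 2031 gives 23 July 2031, which is the date termination becomes effective.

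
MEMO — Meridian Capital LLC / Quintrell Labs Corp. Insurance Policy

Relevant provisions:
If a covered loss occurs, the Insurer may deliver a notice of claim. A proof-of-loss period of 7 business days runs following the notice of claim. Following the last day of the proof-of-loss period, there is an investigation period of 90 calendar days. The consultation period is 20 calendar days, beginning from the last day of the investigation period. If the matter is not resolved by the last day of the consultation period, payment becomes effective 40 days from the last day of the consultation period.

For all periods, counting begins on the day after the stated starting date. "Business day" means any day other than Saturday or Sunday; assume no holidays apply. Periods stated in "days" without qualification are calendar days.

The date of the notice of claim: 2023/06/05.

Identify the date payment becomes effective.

The last day of the proof-of-loss period: counting 7 business days from Monday, 2023/06/05 (Jun 6, Jun 7, Jun 8, Jun 9, Jun 12, Jun 13, Jun 14, skipping weekends) reaches Wednesday, 2023/06/14.
The last day of the investigation period: 2023/06/14 + 90 days = 2023/09/12.
The last day of the consultation period: 20 calendar days after 2023/09/12 is 2023/10/02.
Adding 40 calendar days to 2023/10/02 gives 2023/11/11, which is the date payment becomes effective.

2023/11/11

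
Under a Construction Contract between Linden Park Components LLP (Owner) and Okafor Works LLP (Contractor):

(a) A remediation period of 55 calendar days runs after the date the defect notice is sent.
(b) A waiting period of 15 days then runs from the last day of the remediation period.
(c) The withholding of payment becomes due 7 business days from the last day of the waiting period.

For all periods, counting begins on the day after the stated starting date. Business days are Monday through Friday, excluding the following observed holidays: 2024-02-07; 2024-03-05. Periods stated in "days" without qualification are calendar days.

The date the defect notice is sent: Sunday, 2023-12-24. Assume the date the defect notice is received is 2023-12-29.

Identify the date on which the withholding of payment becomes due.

The last day of the remediation period: 2023-12-24 + 55 days = 2024-02-17.
The last day of the waiting period: 15 calendar days after 2024-02-17 is 2024-03-03.
From Sunday, 2024-03-03, 7 business days (Mar 4, Mar 6, Mar 7, Mar 8, Mar 11, Mar 12, Mar 13, skipping weekends and the listed holiday on Mar 5) brings us to Wednesday, 2024-03-13, which is the date on which the withholding of payment becomes due.

2024-03-13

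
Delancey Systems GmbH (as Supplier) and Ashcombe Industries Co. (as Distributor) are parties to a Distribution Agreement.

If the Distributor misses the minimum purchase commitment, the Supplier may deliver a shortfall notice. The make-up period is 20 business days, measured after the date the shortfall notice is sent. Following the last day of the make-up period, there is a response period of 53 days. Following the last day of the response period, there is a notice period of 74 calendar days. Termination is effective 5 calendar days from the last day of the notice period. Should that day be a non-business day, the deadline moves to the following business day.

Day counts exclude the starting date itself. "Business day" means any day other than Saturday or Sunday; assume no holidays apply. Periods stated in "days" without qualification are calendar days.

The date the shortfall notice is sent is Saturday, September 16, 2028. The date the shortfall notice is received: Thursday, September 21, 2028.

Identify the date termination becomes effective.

February 22, 2029

From Saturday, September 16, 2028, 20 business days (Sep 18, Sep 19, Sep 20, Sep 21, …, Oct 11, Oct 12, Oct 13, skipping weekends) brings us to Friday, October 13, 2028, which is the last day of the make-up period.
Adding 53 calendar days to October 13, 2028 gives December 5, 2028, which is the last day of the response period.
The last day of the notice period: 74 calendar days after December 5, 2028 is February 17, 2029.
The date termination becomes effective: 5 calendar days after February 17, 2029 is February 22, 2029. February 22, 2029 is a Thursday, so no roll-forward applies.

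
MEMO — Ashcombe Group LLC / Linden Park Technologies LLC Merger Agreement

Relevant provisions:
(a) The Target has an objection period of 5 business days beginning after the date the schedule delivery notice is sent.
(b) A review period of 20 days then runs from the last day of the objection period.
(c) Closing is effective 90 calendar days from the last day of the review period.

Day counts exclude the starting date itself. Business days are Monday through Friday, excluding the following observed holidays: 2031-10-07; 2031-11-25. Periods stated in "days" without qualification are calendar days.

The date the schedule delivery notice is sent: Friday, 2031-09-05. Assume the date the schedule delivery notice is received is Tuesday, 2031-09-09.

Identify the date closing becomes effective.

From Friday, 2031-09-05, 5 business days (Sep 8, Sep 9, Sep 10, Sep 11, Sep 12, skipping weekends) brings us to Friday, 2031-09-12, which is the last day of the objection period.
Adding 20 calendar days to 2031-09-12 gives 2031-10-02, which is the last day of the review period.
The date closing becomes effective: 90 calendar days after 2031-10-02 is 2031-12-31.

2031-12-31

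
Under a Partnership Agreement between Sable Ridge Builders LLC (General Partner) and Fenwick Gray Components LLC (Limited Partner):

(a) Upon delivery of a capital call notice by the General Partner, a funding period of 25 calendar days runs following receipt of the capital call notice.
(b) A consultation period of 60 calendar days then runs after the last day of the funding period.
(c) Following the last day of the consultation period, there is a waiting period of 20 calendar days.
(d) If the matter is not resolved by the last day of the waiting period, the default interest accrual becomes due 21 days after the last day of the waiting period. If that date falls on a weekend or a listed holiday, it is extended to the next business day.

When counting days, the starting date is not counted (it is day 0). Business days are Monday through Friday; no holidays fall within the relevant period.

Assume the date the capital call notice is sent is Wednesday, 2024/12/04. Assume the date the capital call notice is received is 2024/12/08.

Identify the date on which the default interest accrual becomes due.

2025/04/14

The last day of the funding period: 25 calendar days after 2024/12/08 is 2025/01/02.
The last day of the consultation period: 2025/01/02 + 60 days = 2025/03/03.
The last day of the waiting period: 20 calendar days after 2025/03/03 is 2025/03/23.
The date on which the default interest accrual becomes due: 21 calendar days after 2025/03/23 is 2025/04/13. That falls on a Sunday, so it rolls to the next business day, Monday, 2025/04/14.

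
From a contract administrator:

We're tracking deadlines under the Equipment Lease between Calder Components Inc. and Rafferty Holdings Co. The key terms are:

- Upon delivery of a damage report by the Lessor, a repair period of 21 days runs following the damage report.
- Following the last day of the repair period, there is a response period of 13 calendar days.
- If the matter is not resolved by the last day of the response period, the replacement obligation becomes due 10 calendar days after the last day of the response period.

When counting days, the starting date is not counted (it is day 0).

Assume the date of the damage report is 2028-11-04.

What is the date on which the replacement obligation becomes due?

2028-12-18

Adding 21 calendar days to 2028-11-04 gives 2028-11-25, which is the last day of the repair period.
The last day of the response period: 13 calendar days after 2028-11-25 is 2028-12-08.
The date on which the replacement obligation becomes due: 10 calendar days after 2028-12-08 is 2028-12-18.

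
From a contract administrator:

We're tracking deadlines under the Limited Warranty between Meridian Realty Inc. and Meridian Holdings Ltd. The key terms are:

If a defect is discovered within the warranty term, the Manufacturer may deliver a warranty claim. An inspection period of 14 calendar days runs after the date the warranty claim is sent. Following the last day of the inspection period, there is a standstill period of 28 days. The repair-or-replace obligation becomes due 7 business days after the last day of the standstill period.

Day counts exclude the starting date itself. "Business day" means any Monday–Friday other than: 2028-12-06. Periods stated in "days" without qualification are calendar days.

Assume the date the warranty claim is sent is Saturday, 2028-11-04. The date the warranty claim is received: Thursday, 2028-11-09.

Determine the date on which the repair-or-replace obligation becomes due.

The last day of the inspection period: 14 calendar days after 2028-11-04 is 2028-11-18.
Adding 28 calendar days to 2028-11-18 gives 2028-12-16, which is the last day of the standstill period.
From Saturday, 2028-12-16, 7 business days (Dec 18, Dec 19, Dec 20, Dec 21, Dec 22, Dec 25, Dec 26, skipping weekends) brings us to Tuesday, 2028-12-26, which is the date on which the repair-or-replace obligation becomes due.

2028-12-26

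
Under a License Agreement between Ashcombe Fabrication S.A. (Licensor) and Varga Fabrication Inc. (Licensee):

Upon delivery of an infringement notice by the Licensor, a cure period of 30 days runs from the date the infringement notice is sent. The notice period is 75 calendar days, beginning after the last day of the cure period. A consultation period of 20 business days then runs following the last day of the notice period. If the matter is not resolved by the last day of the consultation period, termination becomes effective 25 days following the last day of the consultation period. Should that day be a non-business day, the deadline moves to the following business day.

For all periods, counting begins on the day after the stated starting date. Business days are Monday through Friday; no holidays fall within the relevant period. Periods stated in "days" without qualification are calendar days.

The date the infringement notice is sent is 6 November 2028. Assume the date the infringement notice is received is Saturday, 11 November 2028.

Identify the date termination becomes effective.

The last day of the cure period: 6 November 2028 + 30 days = 6 December 2028.
The last day of the notice period: 75 calendar days after 6 December 2028 is 19 February 2029.
The last day of the consultation period: 20 business days after Monday, 19 February 2029, skipping weekends — Feb 20, Feb 21, Feb 22, Feb 23, …, Mar 15, Mar 16, Mar 19 — lands on Monday, 19 March 2029.
The date termination becomes effective: 19 March 2029 + 25 days = 13 April 2029. 13 April 2029 is a Friday, so no roll-forward applies.

13 April 2029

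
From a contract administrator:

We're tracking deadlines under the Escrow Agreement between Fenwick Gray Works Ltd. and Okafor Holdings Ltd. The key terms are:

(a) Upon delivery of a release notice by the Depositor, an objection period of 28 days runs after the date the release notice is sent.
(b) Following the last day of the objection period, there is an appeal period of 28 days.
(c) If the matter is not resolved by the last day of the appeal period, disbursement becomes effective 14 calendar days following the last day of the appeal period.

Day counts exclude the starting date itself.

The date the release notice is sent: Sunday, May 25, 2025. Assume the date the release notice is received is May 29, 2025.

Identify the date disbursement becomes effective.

Aug 3, 2025

The last day of the objection period: 28 calendar days after May 25, 2025 is Jun 22, 2025.
The last day of the appeal period: Jun 22, 2025 + 28 days = Jul 20, 2025.
The date disbursement becomes effective: Jul 20, 2025 + 14 days = Aug 3, 2025.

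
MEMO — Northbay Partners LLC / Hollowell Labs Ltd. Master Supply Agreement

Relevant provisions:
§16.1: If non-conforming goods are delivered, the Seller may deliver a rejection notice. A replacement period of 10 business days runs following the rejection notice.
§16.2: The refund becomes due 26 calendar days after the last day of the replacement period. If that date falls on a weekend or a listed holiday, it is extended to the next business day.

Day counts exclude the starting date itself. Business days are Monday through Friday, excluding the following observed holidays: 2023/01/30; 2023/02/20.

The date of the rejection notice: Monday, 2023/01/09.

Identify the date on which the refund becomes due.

The last day of the replacement period: counting 10 business days from Monday, 2023/01/09 (Jan 10, Jan 11, Jan 12, Jan 13, Jan 16, Jan 17, Jan 18, Jan 19, Jan 20, Jan 23, skipping weekends) reaches Monday, 2023/01/23.
Adding 26 calendar days to 2023/01/23 gives 2023/02/18, which is the date on which the refund becomes due. That falls on a Saturday, so it rolls to the next business day, Tuesday, 2023/02/21.

2023/02/21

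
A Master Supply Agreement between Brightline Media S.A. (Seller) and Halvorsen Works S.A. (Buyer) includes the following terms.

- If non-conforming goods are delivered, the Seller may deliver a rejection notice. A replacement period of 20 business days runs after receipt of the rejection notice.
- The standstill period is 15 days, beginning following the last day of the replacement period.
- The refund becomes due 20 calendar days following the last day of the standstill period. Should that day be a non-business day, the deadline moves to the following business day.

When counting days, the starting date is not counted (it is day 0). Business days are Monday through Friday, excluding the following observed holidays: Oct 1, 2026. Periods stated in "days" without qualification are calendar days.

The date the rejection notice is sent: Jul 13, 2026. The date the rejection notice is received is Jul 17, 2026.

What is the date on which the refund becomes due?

The last day of the replacement period: counting 20 business days from Friday, Jul 17, 2026 (Jul 20, Jul 21, Jul 22, Jul 23, …, Aug 12, Aug 13, Aug 14, skipping weekends) reaches Friday, Aug 14, 2026.
The last day of the standstill period: 15 calendar days after Aug 14, 2026 is Aug 29, 2026.
The date on which the refund becomes due: Aug 29, 2026 + 20 days = Sep 18, 2026. Sep 18, 2026 is a Friday and is not a listed holiday, so no roll-forward applies.

Sep 18, 2026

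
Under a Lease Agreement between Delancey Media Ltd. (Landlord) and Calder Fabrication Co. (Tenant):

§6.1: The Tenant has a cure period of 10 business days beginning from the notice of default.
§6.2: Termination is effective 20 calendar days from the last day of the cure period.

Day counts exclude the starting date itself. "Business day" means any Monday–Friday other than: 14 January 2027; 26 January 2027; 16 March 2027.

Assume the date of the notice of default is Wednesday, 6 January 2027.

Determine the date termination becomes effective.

10 February 2027

From Wednesday, 6 January 2027, 10 business days (Jan 7, Jan 8, Jan 11, Jan 12, Jan 13, Jan 15, Jan 18, Jan 19, Jan 20, Jan 21, skipping weekends and the listed holiday on Jan 14) brings us to Thursday, 21 January 2027, which is the last day of the cure period.
The date termination becomes effective: 21 January 2027 + 20 days = 10 February 2027.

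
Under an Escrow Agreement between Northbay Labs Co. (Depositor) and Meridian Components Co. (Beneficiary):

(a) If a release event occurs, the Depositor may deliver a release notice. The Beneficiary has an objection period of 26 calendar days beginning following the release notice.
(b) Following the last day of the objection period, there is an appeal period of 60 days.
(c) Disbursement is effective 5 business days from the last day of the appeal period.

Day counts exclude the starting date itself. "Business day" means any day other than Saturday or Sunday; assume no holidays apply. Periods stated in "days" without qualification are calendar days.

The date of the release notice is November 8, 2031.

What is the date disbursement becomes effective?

February 9, 2032

The last day of the objection period: 26 calendar days after November 8, 2031 is December 4, 2031.
Adding 60 calendar days to December 4, 2031 gives February 2, 2032, which is the last day of the appeal period.
The date disbursement becomes effective: 5 business days after Monday, February 2, 2032, skipping weekends — Feb 3, Feb 4, Feb 5, Feb 6, Feb 9 — lands on Monday, February 9, 2032.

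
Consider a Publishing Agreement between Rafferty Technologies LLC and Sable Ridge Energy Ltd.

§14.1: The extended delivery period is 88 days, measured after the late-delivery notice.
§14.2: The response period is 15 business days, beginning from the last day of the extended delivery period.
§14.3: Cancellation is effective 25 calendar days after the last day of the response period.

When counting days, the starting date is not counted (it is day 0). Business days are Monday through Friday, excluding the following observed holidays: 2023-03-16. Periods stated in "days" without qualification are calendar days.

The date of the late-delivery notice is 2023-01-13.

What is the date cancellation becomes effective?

2023-05-27

The last day of the extended delivery period: 88 calendar days after 2023-01-13 is 2023-04-11.
From Tuesday, 2023-04-11, 15 business days (Apr 12, Apr 13, Apr 14, Apr 17, …, Apr 28, May 1, May 2, skipping weekends) brings us to Tuesday, 2023-05-02, which is the last day of the response period.
The date cancellation becomes effective: 25 calendar days after 2023-05-02 is 2023-05-27.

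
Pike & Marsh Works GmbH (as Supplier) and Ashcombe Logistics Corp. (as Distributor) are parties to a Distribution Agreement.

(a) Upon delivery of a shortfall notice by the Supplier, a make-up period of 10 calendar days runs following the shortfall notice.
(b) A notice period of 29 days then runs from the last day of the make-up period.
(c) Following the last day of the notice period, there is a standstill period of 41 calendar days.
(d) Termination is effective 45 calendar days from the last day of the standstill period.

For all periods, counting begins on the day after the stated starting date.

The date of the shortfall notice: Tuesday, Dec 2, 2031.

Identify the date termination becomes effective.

Apr 5, 2032

The last day of the make-up period: 10 calendar days after Dec 2, 2031 is Dec 12, 2031.
Adding 29 calendar days to Dec 12, 2031 gives Jan 10, 2032, which is the last day of the notice period.
The last day of the standstill period: Jan 10, 2032 + 41 days = Feb 20, 2032.
The date termination becomes effective: Feb 20, 2032 + 45 days = Apr 5, 2032.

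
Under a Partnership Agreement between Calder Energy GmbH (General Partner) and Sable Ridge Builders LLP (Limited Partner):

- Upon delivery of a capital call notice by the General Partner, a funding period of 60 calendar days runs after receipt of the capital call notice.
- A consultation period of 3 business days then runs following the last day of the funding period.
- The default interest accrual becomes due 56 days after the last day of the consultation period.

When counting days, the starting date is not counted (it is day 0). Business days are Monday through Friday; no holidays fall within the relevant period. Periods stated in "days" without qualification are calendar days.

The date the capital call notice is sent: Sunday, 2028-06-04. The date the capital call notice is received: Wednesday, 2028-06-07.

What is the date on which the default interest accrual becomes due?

Adding 60 calendar days to 2028-06-07 gives 2028-08-06, which is the last day of the funding period.
From Sunday, 2028-08-06, 3 business days (Aug 7, Aug 8, Aug 9, skipping weekends) brings us to Wednesday, 2028-08-09, which is the last day of the consultation period.
Adding 56 calendar days to 2028-08-09 gives 2028-10-04, which is the date on which the default interest accrual becomes due.

2028-10-04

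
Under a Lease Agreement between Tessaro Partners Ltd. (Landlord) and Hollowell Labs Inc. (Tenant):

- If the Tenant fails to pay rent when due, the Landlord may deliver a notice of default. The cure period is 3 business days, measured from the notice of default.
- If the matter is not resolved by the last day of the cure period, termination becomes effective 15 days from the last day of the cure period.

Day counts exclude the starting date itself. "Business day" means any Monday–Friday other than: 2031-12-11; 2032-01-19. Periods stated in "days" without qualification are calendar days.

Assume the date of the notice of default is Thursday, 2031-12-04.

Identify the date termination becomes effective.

The last day of the cure period: counting 3 business days from Thursday, 2031-12-04 (Dec 5, Dec 8, Dec 9, skipping weekends) reaches Tuesday, 2031-12-09.
The date termination becomes effective: 15 calendar days after 2031-12-09 is 2031-12-24.

2031-12-24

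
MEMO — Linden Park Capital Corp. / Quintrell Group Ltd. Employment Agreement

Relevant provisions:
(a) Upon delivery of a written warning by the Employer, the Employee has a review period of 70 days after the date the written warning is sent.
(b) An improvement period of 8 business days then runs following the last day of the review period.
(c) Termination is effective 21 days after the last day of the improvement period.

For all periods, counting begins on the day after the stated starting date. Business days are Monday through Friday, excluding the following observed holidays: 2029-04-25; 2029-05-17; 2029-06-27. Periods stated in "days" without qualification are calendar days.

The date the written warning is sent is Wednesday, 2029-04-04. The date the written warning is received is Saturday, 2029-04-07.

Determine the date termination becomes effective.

2029-07-16

The last day of the review period: 2029-04-04 + 70 days = 2029-06-13.
The last day of the improvement period: 8 business days after Wednesday, 2029-06-13, skipping weekends — Jun 14, Jun 15, Jun 18, Jun 19, Jun 20, Jun 21, Jun 22, Jun 25 — lands on Monday, 2029-06-25.
The date termination becomes effective: 2029-06-25 + 21 days = 2029-07-16.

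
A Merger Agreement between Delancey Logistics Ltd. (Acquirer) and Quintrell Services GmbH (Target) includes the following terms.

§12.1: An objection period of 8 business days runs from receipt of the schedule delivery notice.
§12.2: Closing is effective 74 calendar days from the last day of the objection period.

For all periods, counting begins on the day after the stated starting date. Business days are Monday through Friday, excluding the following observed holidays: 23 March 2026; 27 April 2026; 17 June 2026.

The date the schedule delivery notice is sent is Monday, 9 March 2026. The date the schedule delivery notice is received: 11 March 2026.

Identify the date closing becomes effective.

6 June 2026

The last day of the objection period: 8 business days after Wednesday, 11 March 2026, skipping weekends and the listed holiday on Mar 23 — Mar 12, Mar 13, Mar 16, Mar 17, Mar 18, Mar 19, Mar 20, Mar 24 — lands on Tuesday, 24 March 2026.
The date closing becomes effective: 74 calendar days after 24 March 2026 is 6 June 2026.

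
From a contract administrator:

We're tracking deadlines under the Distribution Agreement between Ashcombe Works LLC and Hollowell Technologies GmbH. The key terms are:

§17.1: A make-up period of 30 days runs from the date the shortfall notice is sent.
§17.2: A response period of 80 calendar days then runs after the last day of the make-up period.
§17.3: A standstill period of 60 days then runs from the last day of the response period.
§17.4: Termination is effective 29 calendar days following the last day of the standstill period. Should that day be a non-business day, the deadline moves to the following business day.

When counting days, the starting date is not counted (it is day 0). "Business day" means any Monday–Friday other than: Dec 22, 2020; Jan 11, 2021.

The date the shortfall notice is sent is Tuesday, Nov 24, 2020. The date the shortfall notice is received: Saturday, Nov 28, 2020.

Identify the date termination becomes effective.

Jun 11, 2021

Adding 30 calendar days to Nov 24, 2020 gives Dec 24, 2020, which is the last day of the make-up period.
The last day of the response period: Dec 24, 2020 + 80 days = Mar 14, 2021.
Adding 60 calendar days to Mar 14, 2021 gives May 13, 2021, which is the last day of the standstill period.
The date termination becomes effective: 29 calendar days after May 13, 2021 is Jun 11, 2021. Jun 11, 2021 is a Friday and is not a listed holiday, so no roll-forward applies.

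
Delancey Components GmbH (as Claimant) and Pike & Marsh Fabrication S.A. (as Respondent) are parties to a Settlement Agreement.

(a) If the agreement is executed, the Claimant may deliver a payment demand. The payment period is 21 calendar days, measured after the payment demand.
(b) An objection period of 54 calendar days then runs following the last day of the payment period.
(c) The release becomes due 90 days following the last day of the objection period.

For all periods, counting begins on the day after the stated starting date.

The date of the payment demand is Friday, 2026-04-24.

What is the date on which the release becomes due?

The last day of the payment period: 2026-04-24 + 21 days = 2026-05-15.
The last day of the objection period: 54 calendar days after 2026-05-15 is 2026-07-08.
The date on which the release becomes due: 2026-07-08 + 90 days = 2026-10-06.

2026-10-06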